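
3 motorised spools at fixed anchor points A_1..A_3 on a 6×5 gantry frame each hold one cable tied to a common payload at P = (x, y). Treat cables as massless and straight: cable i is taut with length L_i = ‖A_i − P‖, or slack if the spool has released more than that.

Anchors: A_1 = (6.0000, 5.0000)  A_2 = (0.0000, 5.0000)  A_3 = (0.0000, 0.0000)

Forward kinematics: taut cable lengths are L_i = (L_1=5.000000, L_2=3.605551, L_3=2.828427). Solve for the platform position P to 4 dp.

(2.0000, 2.0000)

circle eqns → linear via eq_j − eq_1; set k_j = A_j·A_j − L_j²
k_1 = 36.0000+25.0000−25.0000 = 36.0000
12.0000·x + 0.0000·y = k_1−k_2 = 24.0000
12.0000·x + 10.0000·y = k_1−k_3 = 44.0000
solve first two rows → x=2.0000, y=2.0000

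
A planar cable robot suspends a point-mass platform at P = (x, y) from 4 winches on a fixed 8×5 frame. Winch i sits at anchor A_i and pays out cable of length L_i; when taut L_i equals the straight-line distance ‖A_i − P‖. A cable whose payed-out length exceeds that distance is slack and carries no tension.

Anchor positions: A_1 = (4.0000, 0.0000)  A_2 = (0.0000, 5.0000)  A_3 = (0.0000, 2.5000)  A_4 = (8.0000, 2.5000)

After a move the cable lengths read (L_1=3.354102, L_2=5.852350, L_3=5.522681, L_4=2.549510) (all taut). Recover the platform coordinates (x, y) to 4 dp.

expand ‖A_i−P‖²=L_i² and subtract eq 1 (k_i ≔ ‖A_i‖²−L_i²)
k_1 = 16.0000+0.0000−11.2500 = 4.7500
eq1−eq2 → [8.0000  -10.0000]·P = 14.0000
eq1−eq3 → [8.0000  -5.0000]·P = 29.0000
eq1−eq4 → [-8.0000  -5.0000]·P = -59.0000
2×2 solve → P = (5.5000, 3.0000)
check cable 4: ‖A_4−P‖² = 6.5000 ≈ L_4² = 6.5000 ✓

(5.5000, 3.0000)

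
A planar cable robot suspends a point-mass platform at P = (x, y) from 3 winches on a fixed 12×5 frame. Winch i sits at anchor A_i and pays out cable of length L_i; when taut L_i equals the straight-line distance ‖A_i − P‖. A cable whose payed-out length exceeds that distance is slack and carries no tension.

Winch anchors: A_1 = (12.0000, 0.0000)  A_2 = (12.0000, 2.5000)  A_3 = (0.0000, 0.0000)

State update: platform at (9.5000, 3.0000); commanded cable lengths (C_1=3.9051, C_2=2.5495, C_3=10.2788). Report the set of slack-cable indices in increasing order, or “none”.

3

cable 1: √((2.5000)²+(-3.0000)²)=3.9051, C_1=3.9051: taut
cable 2: √((2.5000)²+(-0.5000)²)=2.5495, C_2=2.5495: taut
cable 3: √((-9.5000)²+(-3.0000)²)=9.9624, C_3=10.2788: slack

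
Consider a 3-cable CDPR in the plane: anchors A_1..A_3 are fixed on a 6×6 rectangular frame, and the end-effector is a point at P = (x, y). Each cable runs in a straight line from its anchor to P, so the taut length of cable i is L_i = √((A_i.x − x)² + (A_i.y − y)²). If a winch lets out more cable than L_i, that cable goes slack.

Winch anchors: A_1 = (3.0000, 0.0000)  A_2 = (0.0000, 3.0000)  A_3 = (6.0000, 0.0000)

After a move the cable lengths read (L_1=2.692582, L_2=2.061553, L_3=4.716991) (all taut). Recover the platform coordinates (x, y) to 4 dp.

expand ‖A_i−P‖²=L_i² and subtract eq 1 (q_i ≔ ‖A_i‖²−L_i²)
q_1 = 9.0000+0.0000−7.2500 = 1.7500
eq1−eq2 → [6.0000  -6.0000]·P = -3.0000
eq1−eq3 → [-6.0000  0.0000]·P = -12.0000
2×2 solve → P = (2.0000, 2.5000)

(2.0000, 2.5000)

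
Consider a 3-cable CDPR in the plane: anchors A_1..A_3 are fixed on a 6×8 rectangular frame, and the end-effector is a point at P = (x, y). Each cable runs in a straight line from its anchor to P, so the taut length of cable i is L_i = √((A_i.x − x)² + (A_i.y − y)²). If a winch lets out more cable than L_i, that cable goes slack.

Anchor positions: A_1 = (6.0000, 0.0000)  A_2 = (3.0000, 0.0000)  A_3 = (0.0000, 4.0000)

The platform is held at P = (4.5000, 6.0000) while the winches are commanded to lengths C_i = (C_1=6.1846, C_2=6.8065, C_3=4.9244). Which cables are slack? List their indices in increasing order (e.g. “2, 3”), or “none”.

cable 1: √((1.5000)²+(-6.0000)²)=6.1847, C_1=6.1846: taut
cable 2: √((-1.5000)²+(-6.0000)²)=6.1847, C_2=6.8065: slack
cable 3: √((-4.5000)²+(-2.0000)²)=4.9244, C_3=4.9244: taut

2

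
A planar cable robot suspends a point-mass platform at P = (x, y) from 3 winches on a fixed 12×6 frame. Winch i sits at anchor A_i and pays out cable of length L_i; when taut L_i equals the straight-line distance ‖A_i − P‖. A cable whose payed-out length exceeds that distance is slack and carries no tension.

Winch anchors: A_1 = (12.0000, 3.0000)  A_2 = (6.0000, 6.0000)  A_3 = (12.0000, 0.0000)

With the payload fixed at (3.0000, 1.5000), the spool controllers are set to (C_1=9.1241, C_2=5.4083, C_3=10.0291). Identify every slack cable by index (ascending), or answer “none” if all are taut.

3

cable 1: √((9.0000)²+(1.5000)²)=9.1241, C_1=9.1241: taut
cable 2: √((3.0000)²+(4.5000)²)=5.4083, C_2=5.4083: taut
cable 3: √((9.0000)²+(-1.5000)²)=9.1241, C_3=10.0291: slack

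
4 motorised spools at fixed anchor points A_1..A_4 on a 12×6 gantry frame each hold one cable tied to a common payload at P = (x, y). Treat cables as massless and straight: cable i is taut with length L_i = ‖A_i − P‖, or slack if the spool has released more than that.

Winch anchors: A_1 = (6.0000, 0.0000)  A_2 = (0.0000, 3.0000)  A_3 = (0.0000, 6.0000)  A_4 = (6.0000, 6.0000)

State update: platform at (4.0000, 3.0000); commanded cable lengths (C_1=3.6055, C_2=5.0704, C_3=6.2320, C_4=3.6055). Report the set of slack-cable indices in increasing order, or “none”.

2, 3

cable 1: √((2.0000)²+(-3.0000)²)=3.6056, C_1=3.6055: taut
cable 2: √((-4.0000)²+(0.0000)²)=4.0000, C_2=5.0704: slack
cable 3: √((-4.0000)²+(3.0000)²)=5.0000, C_3=6.2320: slack
cable 4: √((2.0000)²+(3.0000)²)=3.6056, C_4=3.6055: taut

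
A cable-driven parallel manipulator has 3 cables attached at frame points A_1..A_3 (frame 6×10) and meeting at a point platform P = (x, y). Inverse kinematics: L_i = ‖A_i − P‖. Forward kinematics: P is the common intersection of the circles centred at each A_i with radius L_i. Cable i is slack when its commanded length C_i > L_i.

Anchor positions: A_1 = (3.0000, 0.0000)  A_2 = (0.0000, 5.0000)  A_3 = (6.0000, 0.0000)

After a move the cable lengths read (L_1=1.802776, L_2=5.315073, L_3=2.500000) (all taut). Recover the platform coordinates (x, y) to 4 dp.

each cable: (A_i−P)·(A_i−P) = L_i²; let c_i = ‖A_i‖²−L_i²
c_1 = 9.0000+0.0000−3.2500 = 5.7500
row 1: 6.0000x − 10.0000y = 9.0000  (c_2=-3.2500)
row 2: -6.0000x + 0.0000y = -24.0000  (c_3=29.7500)
Cramer on rows 1–2 → x = 4.0000, y = 1.5000

(4.0000, 1.5000)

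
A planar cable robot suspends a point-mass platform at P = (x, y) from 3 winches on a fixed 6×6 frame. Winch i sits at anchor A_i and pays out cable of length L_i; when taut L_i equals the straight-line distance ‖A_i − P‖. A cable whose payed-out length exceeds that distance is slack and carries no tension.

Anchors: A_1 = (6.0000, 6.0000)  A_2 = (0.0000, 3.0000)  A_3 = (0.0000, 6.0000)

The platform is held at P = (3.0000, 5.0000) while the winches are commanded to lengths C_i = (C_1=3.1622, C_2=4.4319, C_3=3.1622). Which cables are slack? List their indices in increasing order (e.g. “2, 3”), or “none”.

2

cable 1: √((3.0000)²+(1.0000)²)=3.1623, C_1=3.1622: taut
cable 2: √((-3.0000)²+(-2.0000)²)=3.6056, C_2=4.4319: slack
cable 3: √((-3.0000)²+(1.0000)²)=3.1623, C_3=3.1622: taut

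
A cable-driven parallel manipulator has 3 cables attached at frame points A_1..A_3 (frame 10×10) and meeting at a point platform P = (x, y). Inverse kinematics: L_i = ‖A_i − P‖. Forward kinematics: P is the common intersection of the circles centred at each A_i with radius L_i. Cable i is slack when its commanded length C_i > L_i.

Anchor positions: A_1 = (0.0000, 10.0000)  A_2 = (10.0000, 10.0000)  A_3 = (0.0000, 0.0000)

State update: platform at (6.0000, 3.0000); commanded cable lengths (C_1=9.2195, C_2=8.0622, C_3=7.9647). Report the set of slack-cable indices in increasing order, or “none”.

3

cable 1: √((-6.0000)²+(7.0000)²)=9.2195, C_1=9.2195: taut
cable 2: √((4.0000)²+(7.0000)²)=8.0623, C_2=8.0622: taut
cable 3: √((-6.0000)²+(-3.0000)²)=6.7082, C_3=7.9647: slack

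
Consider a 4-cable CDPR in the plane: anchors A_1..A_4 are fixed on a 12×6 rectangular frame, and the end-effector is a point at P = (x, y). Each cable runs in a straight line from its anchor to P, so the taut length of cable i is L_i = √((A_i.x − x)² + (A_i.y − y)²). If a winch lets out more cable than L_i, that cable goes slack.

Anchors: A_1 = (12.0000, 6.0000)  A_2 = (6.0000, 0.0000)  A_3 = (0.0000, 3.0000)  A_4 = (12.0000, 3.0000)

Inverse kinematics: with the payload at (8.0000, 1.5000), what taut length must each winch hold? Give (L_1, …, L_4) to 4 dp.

cable 1: Δx=4.0000, Δy=4.5000; L_1 = √(Δx²+Δy²) = 6.0208
cable 2: Δx=-2.0000, Δy=-1.5000; L_2 = √(Δx²+Δy²) = 2.5000
cable 3: Δx=-8.0000, Δy=1.5000; L_3 = √(Δx²+Δy²) = 8.1394
cable 4: Δx=4.0000, Δy=1.5000; L_4 = √(Δx²+Δy²) = 4.2720

(6.0208, 2.5000, 8.1394, 4.2720)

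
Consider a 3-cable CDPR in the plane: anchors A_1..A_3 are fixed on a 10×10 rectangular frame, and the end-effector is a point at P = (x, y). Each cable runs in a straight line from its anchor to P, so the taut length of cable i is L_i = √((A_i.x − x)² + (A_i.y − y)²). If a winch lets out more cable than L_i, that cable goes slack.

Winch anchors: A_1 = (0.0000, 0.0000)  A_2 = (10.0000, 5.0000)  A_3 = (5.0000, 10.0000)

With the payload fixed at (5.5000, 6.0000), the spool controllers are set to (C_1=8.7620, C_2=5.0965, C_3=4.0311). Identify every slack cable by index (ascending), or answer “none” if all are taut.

i=1: geometric 8.1394 vs commanded 8.7620 ⇒ slack
i=2: geometric 4.6098 vs commanded 5.0965 ⇒ slack
i=3: geometric 4.0311 vs commanded 4.0311 ⇒ taut

1, 2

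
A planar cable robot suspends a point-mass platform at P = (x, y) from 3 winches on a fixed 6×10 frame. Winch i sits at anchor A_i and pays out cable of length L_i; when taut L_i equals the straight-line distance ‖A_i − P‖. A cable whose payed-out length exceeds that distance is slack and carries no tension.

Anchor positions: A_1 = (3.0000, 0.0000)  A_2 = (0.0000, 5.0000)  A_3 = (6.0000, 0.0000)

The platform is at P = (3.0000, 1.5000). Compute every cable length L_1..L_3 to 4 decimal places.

cable 1: Δx=0.0000, Δy=-1.5000; L_1 = √(Δx²+Δy²) = 1.5000
cable 2: Δx=-3.0000, Δy=3.5000; L_2 = √(Δx²+Δy²) = 4.6098
cable 3: Δx=3.0000, Δy=-1.5000; L_3 = √(Δx²+Δy²) = 3.3541

(1.5000, 4.6098, 3.3541)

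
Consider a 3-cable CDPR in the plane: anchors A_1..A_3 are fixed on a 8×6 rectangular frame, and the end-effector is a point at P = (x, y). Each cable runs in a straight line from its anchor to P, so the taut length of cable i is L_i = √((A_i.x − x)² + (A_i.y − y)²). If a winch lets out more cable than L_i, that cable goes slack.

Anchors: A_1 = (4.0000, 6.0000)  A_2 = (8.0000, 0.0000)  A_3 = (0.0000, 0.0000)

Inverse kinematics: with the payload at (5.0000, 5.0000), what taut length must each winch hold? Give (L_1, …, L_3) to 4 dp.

cable 1: Δx=-1.0000, Δy=1.0000; L_1 = √(Δx²+Δy²) = 1.4142
cable 2: Δx=3.0000, Δy=-5.0000; L_2 = √(Δx²+Δy²) = 5.8310
cable 3: Δx=-5.0000, Δy=-5.0000; L_3 = √(Δx²+Δy²) = 7.0711

(1.4142, 5.8310, 7.0711)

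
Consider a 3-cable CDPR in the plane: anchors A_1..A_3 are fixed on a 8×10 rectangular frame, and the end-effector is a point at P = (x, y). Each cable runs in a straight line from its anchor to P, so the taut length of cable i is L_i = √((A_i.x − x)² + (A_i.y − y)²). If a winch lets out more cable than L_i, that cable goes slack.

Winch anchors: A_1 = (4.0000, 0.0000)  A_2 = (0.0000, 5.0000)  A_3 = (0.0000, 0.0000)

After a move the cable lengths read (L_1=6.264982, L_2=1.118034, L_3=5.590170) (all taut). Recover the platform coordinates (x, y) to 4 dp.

expand ‖A_i−P‖²=L_i² and subtract eq 1 (q_i ≔ ‖A_i‖²−L_i²)
q_1 = 16.0000+0.0000−39.2500 = -23.2500
eq1−eq2 → [8.0000  -10.0000]·P = -47.0000
eq1−eq3 → [8.0000  0.0000]·P = 8.0000
2×2 solve → P = (1.0000, 5.5000)

(1.0000, 5.5000)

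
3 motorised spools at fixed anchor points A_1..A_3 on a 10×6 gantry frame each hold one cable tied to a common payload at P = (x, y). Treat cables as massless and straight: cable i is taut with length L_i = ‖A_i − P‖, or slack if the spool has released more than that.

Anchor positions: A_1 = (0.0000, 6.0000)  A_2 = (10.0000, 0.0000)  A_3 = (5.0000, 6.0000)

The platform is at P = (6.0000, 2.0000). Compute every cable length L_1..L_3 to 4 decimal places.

cable 1: Δx=-6.0000, Δy=4.0000; L_1 = √(Δx²+Δy²) = 7.2111
cable 2: Δx=4.0000, Δy=-2.0000; L_2 = √(Δx²+Δy²) = 4.4721
cable 3: Δx=-1.0000, Δy=4.0000; L_3 = √(Δx²+Δy²) = 4.1231

(7.2111, 4.4721, 4.1231)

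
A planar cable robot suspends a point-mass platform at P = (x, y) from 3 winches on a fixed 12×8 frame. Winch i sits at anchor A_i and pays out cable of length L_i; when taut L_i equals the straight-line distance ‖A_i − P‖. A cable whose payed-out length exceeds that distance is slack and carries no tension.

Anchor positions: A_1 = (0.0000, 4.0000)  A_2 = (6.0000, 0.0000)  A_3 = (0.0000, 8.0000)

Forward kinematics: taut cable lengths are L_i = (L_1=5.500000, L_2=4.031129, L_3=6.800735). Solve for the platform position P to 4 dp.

(5.5000, 4.0000)

each cable: (A_i−P)·(A_i−P) = L_i²; let q_i = ‖A_i‖²−L_i²
q_1 = 0.0000+16.0000−30.2500 = -14.2500
row 1: -12.0000x + 8.0000y = -34.0000  (q_2=19.7500)
row 2: 0.0000x − 8.0000y = -32.0000  (q_3=17.7500)
Cramer on rows 1–2 → x = 5.5000, y = 4.0000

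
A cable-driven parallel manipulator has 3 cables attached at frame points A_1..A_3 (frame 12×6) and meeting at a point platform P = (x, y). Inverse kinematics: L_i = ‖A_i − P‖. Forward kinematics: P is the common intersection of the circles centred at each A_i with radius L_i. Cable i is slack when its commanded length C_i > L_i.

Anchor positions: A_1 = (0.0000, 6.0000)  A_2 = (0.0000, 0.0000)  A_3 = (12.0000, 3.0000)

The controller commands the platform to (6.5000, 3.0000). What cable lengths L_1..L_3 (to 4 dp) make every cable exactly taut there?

L_1 = √((0.0000−6.5000)² + (6.0000−3.0000)²) = 7.1589
L_2 = √((0.0000−6.5000)² + (0.0000−3.0000)²) = 7.1589
L_3 = √((12.0000−6.5000)² + (3.0000−3.0000)²) = 5.5000

(7.1589, 7.1589, 5.5000)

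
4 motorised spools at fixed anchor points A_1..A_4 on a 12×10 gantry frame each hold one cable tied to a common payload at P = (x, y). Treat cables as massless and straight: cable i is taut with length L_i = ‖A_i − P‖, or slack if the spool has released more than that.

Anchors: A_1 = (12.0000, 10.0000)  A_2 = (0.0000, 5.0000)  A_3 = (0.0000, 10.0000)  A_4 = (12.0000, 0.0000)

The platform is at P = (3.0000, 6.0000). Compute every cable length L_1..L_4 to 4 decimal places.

L_1 = √((12.0000−3.0000)² + (10.0000−6.0000)²) = 9.8489
L_2 = √((0.0000−3.0000)² + (5.0000−6.0000)²) = 3.1623
L_3 = √((0.0000−3.0000)² + (10.0000−6.0000)²) = 5.0000
L_4 = √((12.0000−3.0000)² + (0.0000−6.0000)²) = 10.8167

(9.8489, 3.1623, 5.0000, 10.8167)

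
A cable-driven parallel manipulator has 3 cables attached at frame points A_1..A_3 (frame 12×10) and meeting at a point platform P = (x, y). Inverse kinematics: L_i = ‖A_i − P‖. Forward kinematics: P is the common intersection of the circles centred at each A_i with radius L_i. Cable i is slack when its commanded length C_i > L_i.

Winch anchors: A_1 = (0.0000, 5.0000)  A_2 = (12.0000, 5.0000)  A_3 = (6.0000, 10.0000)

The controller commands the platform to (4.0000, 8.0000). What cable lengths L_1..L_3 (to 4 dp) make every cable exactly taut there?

L_1: Δ = A_1−P = (-4.0000, -3.0000) → ‖Δ‖ = √25.0000 = 5.0000
L_2: Δ = A_2−P = (8.0000, -3.0000) → ‖Δ‖ = √73.0000 = 8.5440
L_3: Δ = A_3−P = (2.0000, 2.0000) → ‖Δ‖ = √8.0000 = 2.8284

(5.0000, 8.5440, 2.8284)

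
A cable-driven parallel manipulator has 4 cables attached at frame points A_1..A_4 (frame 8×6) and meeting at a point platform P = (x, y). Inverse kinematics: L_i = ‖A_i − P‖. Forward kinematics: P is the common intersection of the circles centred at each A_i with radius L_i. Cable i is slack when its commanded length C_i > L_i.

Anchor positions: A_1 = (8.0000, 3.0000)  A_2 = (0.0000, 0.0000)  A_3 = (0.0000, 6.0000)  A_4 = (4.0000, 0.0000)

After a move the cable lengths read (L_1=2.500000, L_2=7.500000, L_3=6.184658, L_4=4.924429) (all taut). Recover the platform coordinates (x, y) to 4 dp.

(6.0000, 4.5000)

circle eqns → linear via eq_j − eq_1; set c_j = A_j·A_j − L_j²
c_1 = 64.0000+9.0000−6.2500 = 66.7500
16.0000·x + 6.0000·y = c_1−c_2 = 123.0000
16.0000·x − 6.0000·y = c_1−c_3 = 69.0000
8.0000·x + 6.0000·y = c_1−c_4 = 75.0000
solve first two rows → x=6.0000, y=4.5000
check cable 4: ‖A_4−P‖² = 24.2500 ≈ L_4² = 24.2500 ✓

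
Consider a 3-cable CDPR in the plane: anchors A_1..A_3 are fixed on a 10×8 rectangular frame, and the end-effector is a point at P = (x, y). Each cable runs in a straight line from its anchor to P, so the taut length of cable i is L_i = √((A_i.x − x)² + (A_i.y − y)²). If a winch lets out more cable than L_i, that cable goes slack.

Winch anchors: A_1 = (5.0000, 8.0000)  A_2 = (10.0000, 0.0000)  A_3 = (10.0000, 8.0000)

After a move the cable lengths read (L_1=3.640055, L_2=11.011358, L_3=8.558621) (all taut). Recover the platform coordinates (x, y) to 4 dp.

expand ‖A_i−P‖²=L_i² and subtract eq 1 (q_i ≔ ‖A_i‖²−L_i²)
q_1 = 25.0000+64.0000−13.2500 = 75.7500
eq1−eq2 → [-10.0000  16.0000]·P = 97.0000
eq1−eq3 → [-10.0000  0.0000]·P = -15.0000
2×2 solve → P = (1.5000, 7.0000)

(1.5000, 7.0000)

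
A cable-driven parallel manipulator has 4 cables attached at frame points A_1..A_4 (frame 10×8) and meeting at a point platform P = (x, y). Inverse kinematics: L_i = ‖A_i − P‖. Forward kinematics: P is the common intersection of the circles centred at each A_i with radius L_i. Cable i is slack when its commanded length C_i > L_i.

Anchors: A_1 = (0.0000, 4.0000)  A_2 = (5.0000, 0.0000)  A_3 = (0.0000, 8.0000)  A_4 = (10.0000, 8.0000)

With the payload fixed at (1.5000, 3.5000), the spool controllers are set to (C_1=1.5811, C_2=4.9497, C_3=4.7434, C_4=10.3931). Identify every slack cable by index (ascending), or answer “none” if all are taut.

4

cable 1: L_1 = ‖A_1−P‖ = 1.5811;  C_1 = 1.5811 → taut
cable 2: L_2 = ‖A_2−P‖ = 4.9497;  C_2 = 4.9497 → taut
cable 3: L_3 = ‖A_3−P‖ = 4.7434;  C_3 = 4.7434 → taut
cable 4: L_4 = ‖A_4−P‖ = 9.6177;  C_4 = 10.3931 → slack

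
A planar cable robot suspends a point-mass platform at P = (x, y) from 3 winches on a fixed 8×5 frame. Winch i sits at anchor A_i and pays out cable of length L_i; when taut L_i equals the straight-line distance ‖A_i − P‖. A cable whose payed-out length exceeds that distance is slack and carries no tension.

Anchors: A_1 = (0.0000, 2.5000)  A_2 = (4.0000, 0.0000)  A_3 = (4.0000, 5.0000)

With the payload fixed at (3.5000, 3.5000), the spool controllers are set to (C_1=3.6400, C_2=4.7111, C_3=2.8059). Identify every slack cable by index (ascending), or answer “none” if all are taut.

cable 1: L_1 = ‖A_1−P‖ = 3.6401;  C_1 = 3.6400 → taut
cable 2: L_2 = ‖A_2−P‖ = 3.5355;  C_2 = 4.7111 → slack
cable 3: L_3 = ‖A_3−P‖ = 1.5811;  C_3 = 2.8059 → slack

2, 3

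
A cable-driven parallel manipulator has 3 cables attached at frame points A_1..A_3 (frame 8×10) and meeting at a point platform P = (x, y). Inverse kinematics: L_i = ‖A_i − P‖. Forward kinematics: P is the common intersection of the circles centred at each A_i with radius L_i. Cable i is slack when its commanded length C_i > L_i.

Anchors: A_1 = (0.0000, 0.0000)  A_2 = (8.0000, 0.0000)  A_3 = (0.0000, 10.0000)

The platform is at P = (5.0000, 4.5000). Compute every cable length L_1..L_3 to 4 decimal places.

cable 1: Δx=-5.0000, Δy=-4.5000; L_1 = √(Δx²+Δy²) = 6.7268
cable 2: Δx=3.0000, Δy=-4.5000; L_2 = √(Δx²+Δy²) = 5.4083
cable 3: Δx=-5.0000, Δy=5.5000; L_3 = √(Δx²+Δy²) = 7.4330

(6.7268, 5.4083, 7.4330)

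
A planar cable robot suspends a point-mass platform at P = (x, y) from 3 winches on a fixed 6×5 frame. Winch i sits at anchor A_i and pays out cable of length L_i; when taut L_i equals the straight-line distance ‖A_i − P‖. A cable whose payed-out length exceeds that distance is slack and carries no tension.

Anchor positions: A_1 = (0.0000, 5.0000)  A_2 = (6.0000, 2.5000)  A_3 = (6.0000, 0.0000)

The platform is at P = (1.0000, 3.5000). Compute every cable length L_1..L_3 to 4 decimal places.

(1.8028, 5.0990, 6.1033)

cable 1: Δx=-1.0000, Δy=1.5000; L_1 = √(Δx²+Δy²) = 1.8028
cable 2: Δx=5.0000, Δy=-1.0000; L_2 = √(Δx²+Δy²) = 5.0990
cable 3: Δx=5.0000, Δy=-3.5000; L_3 = √(Δx²+Δy²) = 6.1033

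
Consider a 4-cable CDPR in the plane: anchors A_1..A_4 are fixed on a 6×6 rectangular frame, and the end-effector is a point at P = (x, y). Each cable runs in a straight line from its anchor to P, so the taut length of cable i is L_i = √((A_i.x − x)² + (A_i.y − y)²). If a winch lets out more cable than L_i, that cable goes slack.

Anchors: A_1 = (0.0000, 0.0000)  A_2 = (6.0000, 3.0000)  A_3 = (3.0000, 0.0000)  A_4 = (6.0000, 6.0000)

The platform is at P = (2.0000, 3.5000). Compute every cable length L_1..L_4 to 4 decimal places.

(4.0311, 4.0311, 3.6401, 4.7170)

L_1: Δ = A_1−P = (-2.0000, -3.5000) → ‖Δ‖ = √16.2500 = 4.0311
L_2: Δ = A_2−P = (4.0000, -0.5000) → ‖Δ‖ = √16.2500 = 4.0311
L_3: Δ = A_3−P = (1.0000, -3.5000) → ‖Δ‖ = √13.2500 = 3.6401
L_4: Δ = A_4−P = (4.0000, 2.5000) → ‖Δ‖ = √22.2500 = 4.7170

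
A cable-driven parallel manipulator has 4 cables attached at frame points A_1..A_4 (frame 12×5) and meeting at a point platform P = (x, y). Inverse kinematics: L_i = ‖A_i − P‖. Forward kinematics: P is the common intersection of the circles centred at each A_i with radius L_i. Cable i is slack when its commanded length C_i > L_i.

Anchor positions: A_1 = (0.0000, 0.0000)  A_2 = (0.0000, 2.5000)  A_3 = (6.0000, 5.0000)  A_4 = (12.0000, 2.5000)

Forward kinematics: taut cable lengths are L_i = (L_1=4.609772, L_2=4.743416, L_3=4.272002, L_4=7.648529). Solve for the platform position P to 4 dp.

(4.5000, 1.0000)

circle eqns → linear via eq_j − eq_1; set k_j = A_j·A_j − L_j²
k_1 = 0.0000+0.0000−21.2500 = -21.2500
0.0000·x − 5.0000·y = k_1−k_2 = -5.0000
-12.0000·x − 10.0000·y = k_1−k_3 = -64.0000
-24.0000·x − 5.0000·y = k_1−k_4 = -113.0000
solve first two rows → x=4.5000, y=1.0000
check cable 4: ‖A_4−P‖² = 58.5000 ≈ L_4² = 58.5000 ✓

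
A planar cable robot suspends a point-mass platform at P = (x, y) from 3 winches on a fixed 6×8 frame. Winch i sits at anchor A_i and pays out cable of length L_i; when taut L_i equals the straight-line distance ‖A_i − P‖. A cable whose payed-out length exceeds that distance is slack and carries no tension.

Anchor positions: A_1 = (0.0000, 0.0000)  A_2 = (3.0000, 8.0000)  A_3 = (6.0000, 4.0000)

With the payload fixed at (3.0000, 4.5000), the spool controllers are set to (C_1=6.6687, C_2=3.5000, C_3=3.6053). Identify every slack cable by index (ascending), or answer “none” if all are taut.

1, 3

cable 1: √((-3.0000)²+(-4.5000)²)=5.4083, C_1=6.6687: slack
cable 2: √((0.0000)²+(3.5000)²)=3.5000, C_2=3.5000: taut
cable 3: √((3.0000)²+(-0.5000)²)=3.0414, C_3=3.6053: slack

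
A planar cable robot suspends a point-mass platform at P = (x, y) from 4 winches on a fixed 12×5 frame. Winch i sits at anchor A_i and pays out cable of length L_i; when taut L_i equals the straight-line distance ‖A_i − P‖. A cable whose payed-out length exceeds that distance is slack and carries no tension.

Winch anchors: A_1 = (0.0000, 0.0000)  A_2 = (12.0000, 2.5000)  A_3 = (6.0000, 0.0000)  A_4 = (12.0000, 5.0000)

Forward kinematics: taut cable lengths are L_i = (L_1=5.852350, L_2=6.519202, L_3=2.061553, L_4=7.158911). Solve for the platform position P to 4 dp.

(5.5000, 2.0000)

circle eqns → linear via eq_j − eq_1; set q_j = A_j·A_j − L_j²
q_1 = 0.0000+0.0000−34.2500 = -34.2500
-24.0000·x − 5.0000·y = q_1−q_2 = -142.0000
-12.0000·x + 0.0000·y = q_1−q_3 = -66.0000
-24.0000·x − 10.0000·y = q_1−q_4 = -152.0000
solve first two rows → x=5.5000, y=2.0000
check cable 4: ‖A_4−P‖² = 51.2500 ≈ L_4² = 51.2500 ✓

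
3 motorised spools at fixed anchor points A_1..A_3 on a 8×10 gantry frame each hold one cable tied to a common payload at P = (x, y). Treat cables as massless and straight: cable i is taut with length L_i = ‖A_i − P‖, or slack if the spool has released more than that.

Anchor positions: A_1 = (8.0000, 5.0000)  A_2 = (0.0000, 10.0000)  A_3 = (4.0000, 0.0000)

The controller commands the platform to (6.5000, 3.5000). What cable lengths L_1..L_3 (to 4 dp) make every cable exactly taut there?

L_1: Δ = A_1−P = (1.5000, 1.5000) → ‖Δ‖ = √4.5000 = 2.1213
L_2: Δ = A_2−P = (-6.5000, 6.5000) → ‖Δ‖ = √84.5000 = 9.1924
L_3: Δ = A_3−P = (-2.5000, -3.5000) → ‖Δ‖ = √18.5000 = 4.3012

(2.1213, 9.1924, 4.3012)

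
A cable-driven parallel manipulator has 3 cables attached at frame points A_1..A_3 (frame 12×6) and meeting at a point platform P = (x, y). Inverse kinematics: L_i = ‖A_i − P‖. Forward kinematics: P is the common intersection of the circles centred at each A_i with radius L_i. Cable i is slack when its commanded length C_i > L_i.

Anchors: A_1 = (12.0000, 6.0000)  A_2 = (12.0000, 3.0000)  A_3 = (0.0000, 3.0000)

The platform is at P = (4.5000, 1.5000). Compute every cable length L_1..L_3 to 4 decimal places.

L_1 = √((12.0000−4.5000)² + (6.0000−1.5000)²) = 8.7464
L_2 = √((12.0000−4.5000)² + (3.0000−1.5000)²) = 7.6485
L_3 = √((0.0000−4.5000)² + (3.0000−1.5000)²) = 4.7434

(8.7464, 7.6485, 4.7434)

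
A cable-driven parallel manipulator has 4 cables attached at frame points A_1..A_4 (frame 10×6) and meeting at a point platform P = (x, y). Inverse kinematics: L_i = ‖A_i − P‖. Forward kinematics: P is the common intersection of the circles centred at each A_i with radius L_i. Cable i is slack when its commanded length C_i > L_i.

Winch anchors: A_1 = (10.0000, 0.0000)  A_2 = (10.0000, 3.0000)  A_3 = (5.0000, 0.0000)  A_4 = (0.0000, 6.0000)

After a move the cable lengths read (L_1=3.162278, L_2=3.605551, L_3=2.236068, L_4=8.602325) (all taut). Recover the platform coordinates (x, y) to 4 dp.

(7.0000, 1.0000)

circle eqns → linear via eq_j − eq_1; set k_j = A_j·A_j − L_j²
k_1 = 100.0000+0.0000−10.0000 = 90.0000
0.0000·x − 6.0000·y = k_1−k_2 = -6.0000
10.0000·x + 0.0000·y = k_1−k_3 = 70.0000
20.0000·x − 12.0000·y = k_1−k_4 = 128.0000
solve first two rows → x=7.0000, y=1.0000
check cable 4: ‖A_4−P‖² = 74.0000 ≈ L_4² = 74.0000 ✓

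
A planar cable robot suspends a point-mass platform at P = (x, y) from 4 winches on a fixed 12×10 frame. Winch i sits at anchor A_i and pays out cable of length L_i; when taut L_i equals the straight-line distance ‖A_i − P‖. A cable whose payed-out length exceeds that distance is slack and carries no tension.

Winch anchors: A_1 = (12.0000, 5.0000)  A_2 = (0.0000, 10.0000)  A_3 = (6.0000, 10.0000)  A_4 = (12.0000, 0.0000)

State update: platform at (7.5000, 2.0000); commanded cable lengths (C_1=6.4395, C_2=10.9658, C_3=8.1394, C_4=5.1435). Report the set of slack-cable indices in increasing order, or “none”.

cable 1: √((4.5000)²+(3.0000)²)=5.4083, C_1=6.4395: slack
cable 2: √((-7.5000)²+(8.0000)²)=10.9659, C_2=10.9658: taut
cable 3: √((-1.5000)²+(8.0000)²)=8.1394, C_3=8.1394: taut
cable 4: √((4.5000)²+(-2.0000)²)=4.9244, C_4=5.1435: slack

1, 4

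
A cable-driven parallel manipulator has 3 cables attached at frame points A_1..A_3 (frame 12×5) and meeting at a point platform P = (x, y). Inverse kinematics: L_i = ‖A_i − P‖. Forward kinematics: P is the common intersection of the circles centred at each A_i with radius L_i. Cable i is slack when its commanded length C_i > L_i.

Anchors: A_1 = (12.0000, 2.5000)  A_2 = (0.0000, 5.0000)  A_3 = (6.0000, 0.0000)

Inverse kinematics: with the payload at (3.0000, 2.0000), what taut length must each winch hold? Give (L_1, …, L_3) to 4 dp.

cable 1: Δx=9.0000, Δy=0.5000; L_1 = √(Δx²+Δy²) = 9.0139
cable 2: Δx=-3.0000, Δy=3.0000; L_2 = √(Δx²+Δy²) = 4.2426
cable 3: Δx=3.0000, Δy=-2.0000; L_3 = √(Δx²+Δy²) = 3.6056

(9.0139, 4.2426, 3.6056)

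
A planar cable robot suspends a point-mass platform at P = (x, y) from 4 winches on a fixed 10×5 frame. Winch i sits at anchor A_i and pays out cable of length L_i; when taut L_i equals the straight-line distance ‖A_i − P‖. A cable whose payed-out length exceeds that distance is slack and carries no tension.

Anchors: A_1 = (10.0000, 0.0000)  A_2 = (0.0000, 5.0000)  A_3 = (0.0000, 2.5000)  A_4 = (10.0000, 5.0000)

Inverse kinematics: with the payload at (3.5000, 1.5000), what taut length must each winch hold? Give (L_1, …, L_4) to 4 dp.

(6.6708, 4.9497, 3.6401, 7.3824)

L_1: Δ = A_1−P = (6.5000, -1.5000) → ‖Δ‖ = √44.5000 = 6.6708
L_2: Δ = A_2−P = (-3.5000, 3.5000) → ‖Δ‖ = √24.5000 = 4.9497
L_3: Δ = A_3−P = (-3.5000, 1.0000) → ‖Δ‖ = √13.2500 = 3.6401
L_4: Δ = A_4−P = (6.5000, 3.5000) → ‖Δ‖ = √54.5000 = 7.3824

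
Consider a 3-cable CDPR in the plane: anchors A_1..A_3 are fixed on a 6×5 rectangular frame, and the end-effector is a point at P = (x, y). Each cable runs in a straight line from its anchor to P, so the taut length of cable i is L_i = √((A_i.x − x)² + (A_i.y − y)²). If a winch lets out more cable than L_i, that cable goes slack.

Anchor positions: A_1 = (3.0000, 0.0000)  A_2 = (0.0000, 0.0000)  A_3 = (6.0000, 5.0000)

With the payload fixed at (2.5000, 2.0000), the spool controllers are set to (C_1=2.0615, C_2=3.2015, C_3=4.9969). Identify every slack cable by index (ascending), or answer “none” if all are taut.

3

i=1: geometric 2.0616 vs commanded 2.0615 ⇒ taut
i=2: geometric 3.2016 vs commanded 3.2015 ⇒ taut
i=3: geometric 4.6098 vs commanded 4.9969 ⇒ slack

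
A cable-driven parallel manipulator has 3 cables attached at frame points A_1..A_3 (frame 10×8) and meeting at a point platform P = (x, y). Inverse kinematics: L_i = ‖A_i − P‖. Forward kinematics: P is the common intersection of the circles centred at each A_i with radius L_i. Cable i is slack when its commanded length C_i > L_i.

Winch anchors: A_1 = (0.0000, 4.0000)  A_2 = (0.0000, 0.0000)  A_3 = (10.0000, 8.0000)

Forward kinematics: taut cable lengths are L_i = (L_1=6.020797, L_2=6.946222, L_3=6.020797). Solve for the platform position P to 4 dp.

circle eqns → linear via eq_j − eq_1; set k_j = A_j·A_j − L_j²
k_1 = 0.0000+16.0000−36.2500 = -20.2500
0.0000·x + 8.0000·y = k_1−k_2 = 28.0000
-20.0000·x − 8.0000·y = k_1−k_3 = -148.0000
solve first two rows → x=6.0000, y=3.5000

(6.0000, 3.5000)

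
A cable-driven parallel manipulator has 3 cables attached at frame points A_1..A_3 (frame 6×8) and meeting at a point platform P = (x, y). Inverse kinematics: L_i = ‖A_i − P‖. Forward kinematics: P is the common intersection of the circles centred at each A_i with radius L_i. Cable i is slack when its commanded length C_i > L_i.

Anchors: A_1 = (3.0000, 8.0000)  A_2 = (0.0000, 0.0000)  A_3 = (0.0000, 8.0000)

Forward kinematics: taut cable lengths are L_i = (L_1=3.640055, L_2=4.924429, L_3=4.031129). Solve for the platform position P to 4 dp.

expand ‖A_i−P‖²=L_i² and subtract eq 1 (k_i ≔ ‖A_i‖²−L_i²)
k_1 = 9.0000+64.0000−13.2500 = 59.7500
eq1−eq2 → [6.0000  16.0000]·P = 84.0000
eq1−eq3 → [6.0000  0.0000]·P = 12.0000
2×2 solve → P = (2.0000, 4.5000)

(2.0000, 4.5000)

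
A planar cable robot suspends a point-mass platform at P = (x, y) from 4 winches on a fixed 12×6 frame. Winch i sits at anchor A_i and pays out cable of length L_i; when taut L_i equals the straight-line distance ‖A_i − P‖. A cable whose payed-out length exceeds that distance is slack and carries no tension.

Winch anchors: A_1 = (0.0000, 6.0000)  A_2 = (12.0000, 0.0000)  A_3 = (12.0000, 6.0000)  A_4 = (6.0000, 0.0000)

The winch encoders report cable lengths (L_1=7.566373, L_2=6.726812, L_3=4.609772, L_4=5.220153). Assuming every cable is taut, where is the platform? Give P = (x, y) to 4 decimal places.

(7.5000, 5.0000)

circle eqns → linear via eq_j − eq_1; set q_j = A_j·A_j − L_j²
q_1 = 0.0000+36.0000−57.2500 = -21.2500
-24.0000·x + 12.0000·y = q_1−q_2 = -120.0000
-24.0000·x + 0.0000·y = q_1−q_3 = -180.0000
-12.0000·x + 12.0000·y = q_1−q_4 = -30.0000
solve first two rows → x=7.5000, y=5.0000
check cable 4: ‖A_4−P‖² = 27.2500 ≈ L_4² = 27.2500 ✓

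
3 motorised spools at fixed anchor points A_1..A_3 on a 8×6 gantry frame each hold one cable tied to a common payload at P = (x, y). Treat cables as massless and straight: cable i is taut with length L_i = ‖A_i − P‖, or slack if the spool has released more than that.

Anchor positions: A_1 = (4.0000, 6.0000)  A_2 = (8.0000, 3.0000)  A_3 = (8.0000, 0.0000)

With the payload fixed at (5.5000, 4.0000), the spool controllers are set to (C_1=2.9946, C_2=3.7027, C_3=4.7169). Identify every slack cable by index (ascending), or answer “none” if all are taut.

1, 2

i=1: geometric 2.5000 vs commanded 2.9946 ⇒ slack
i=2: geometric 2.6926 vs commanded 3.7027 ⇒ slack
i=3: geometric 4.7170 vs commanded 4.7169 ⇒ taut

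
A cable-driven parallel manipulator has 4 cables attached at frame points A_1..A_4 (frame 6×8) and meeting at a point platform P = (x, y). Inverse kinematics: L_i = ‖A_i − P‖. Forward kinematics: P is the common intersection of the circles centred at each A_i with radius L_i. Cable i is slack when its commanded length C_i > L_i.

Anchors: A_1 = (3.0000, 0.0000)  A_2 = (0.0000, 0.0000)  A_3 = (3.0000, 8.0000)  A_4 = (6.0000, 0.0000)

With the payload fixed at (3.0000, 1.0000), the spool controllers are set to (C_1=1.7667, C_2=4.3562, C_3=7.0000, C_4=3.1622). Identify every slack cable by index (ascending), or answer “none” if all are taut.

1, 2

cable 1: L_1 = ‖A_1−P‖ = 1.0000;  C_1 = 1.7667 → slack
cable 2: L_2 = ‖A_2−P‖ = 3.1623;  C_2 = 4.3562 → slack
cable 3: L_3 = ‖A_3−P‖ = 7.0000;  C_3 = 7.0000 → taut
cable 4: L_4 = ‖A_4−P‖ = 3.1623;  C_4 = 3.1622 → taut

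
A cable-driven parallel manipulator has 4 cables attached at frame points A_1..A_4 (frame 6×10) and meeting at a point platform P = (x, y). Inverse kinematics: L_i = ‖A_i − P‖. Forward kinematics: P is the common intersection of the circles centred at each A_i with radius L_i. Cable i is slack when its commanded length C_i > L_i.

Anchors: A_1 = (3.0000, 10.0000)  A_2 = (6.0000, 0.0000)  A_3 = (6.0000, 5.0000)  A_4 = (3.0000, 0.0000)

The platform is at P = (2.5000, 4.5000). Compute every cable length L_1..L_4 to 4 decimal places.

L_1 = √((3.0000−2.5000)² + (10.0000−4.5000)²) = 5.5227
L_2 = √((6.0000−2.5000)² + (0.0000−4.5000)²) = 5.7009
L_3 = √((6.0000−2.5000)² + (5.0000−4.5000)²) = 3.5355
L_4 = √((3.0000−2.5000)² + (0.0000−4.5000)²) = 4.5277

(5.5227, 5.7009, 3.5355, 4.5277)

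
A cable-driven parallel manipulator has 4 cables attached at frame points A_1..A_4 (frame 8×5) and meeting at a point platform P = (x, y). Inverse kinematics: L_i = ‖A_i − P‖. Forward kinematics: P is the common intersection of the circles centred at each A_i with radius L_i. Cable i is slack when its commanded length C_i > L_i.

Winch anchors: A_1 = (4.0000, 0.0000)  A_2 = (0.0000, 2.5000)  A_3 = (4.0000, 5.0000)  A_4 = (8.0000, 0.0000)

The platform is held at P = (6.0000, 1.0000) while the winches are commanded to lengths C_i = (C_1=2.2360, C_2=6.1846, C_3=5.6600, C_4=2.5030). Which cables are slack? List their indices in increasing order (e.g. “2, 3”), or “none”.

cable 1: L_1 = ‖A_1−P‖ = 2.2361;  C_1 = 2.2360 → taut
cable 2: L_2 = ‖A_2−P‖ = 6.1847;  C_2 = 6.1846 → taut
cable 3: L_3 = ‖A_3−P‖ = 4.4721;  C_3 = 5.6600 → slack
cable 4: L_4 = ‖A_4−P‖ = 2.2361;  C_4 = 2.5030 → slack

3, 4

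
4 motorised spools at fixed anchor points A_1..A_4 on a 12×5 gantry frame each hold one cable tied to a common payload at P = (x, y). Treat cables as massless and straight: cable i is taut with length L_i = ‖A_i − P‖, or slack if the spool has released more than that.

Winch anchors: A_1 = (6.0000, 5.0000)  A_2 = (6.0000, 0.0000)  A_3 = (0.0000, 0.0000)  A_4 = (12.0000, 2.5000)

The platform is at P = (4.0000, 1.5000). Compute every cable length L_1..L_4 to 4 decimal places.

(4.0311, 2.5000, 4.2720, 8.0623)

L_1 = √((6.0000−4.0000)² + (5.0000−1.5000)²) = 4.0311
L_2 = √((6.0000−4.0000)² + (0.0000−1.5000)²) = 2.5000
L_3 = √((0.0000−4.0000)² + (0.0000−1.5000)²) = 4.2720
L_4 = √((12.0000−4.0000)² + (2.5000−1.5000)²) = 8.0623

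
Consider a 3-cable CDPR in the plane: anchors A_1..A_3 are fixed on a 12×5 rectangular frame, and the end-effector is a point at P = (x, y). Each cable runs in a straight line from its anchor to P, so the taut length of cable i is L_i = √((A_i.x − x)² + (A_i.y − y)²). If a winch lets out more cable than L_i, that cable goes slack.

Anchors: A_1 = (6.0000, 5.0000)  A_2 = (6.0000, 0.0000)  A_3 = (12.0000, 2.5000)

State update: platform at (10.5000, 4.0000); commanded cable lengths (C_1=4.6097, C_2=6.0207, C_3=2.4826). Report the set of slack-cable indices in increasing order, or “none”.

i=1: geometric 4.6098 vs commanded 4.6097 ⇒ taut
i=2: geometric 6.0208 vs commanded 6.0207 ⇒ taut
i=3: geometric 2.1213 vs commanded 2.4826 ⇒ slack

3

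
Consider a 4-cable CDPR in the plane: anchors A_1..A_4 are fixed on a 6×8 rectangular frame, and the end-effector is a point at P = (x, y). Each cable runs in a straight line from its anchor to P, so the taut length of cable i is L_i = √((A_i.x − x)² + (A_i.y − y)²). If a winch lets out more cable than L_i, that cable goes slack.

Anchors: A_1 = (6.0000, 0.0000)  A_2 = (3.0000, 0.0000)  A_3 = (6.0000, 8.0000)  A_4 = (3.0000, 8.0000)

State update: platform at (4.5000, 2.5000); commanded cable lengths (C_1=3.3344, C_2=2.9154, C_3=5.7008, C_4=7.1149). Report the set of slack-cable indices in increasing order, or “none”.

cable 1: L_1 = ‖A_1−P‖ = 2.9155;  C_1 = 3.3344 → slack
cable 2: L_2 = ‖A_2−P‖ = 2.9155;  C_2 = 2.9154 → taut
cable 3: L_3 = ‖A_3−P‖ = 5.7009;  C_3 = 5.7008 → taut
cable 4: L_4 = ‖A_4−P‖ = 5.7009;  C_4 = 7.1149 → slack

1, 4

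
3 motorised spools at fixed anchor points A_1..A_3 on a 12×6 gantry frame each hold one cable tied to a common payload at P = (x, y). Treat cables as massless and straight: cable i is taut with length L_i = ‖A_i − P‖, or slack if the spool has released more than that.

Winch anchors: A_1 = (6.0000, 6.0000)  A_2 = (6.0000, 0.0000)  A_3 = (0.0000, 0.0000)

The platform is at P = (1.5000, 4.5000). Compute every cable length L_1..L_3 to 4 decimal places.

L_1: Δ = A_1−P = (4.5000, 1.5000) → ‖Δ‖ = √22.5000 = 4.7434
L_2: Δ = A_2−P = (4.5000, -4.5000) → ‖Δ‖ = √40.5000 = 6.3640
L_3: Δ = A_3−P = (-1.5000, -4.5000) → ‖Δ‖ = √22.5000 = 4.7434

(4.7434, 6.3640, 4.7434)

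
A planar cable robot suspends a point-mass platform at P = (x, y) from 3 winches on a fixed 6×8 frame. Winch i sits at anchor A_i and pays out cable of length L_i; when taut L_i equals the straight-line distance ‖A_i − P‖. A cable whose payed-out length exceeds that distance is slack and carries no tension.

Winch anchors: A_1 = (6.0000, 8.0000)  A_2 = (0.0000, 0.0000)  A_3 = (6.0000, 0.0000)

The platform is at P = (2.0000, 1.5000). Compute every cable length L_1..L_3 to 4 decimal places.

L_1: Δ = A_1−P = (4.0000, 6.5000) → ‖Δ‖ = √58.2500 = 7.6322
L_2: Δ = A_2−P = (-2.0000, -1.5000) → ‖Δ‖ = √6.2500 = 2.5000
L_3: Δ = A_3−P = (4.0000, -1.5000) → ‖Δ‖ = √18.2500 = 4.2720

(7.6322, 2.5000, 4.2720)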